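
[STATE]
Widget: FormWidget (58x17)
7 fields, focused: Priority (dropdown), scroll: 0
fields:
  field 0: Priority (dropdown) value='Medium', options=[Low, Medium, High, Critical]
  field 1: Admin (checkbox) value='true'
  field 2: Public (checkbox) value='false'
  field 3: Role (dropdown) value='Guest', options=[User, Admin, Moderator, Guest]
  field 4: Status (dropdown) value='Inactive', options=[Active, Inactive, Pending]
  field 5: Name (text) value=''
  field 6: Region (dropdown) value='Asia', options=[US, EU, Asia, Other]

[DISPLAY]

> Priority:   [Medium                                   ▼]
  Admin:      [x]                                         
  Public:     [ ]                                         
  Role:       [Guest                                    ▼]
  Status:     [Inactive                                 ▼]
  Name:       [                                          ]
  Region:     [Asia                                     ▼]
                                                          
                                                          
                                                          
                                                          
                                                          
                                                          
                                                          
                                                          
                                                          
                                                          


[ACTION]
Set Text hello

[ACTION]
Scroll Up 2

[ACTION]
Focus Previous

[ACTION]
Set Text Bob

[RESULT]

  Priority:   [Medium                                   ▼]
  Admin:      [x]                                         
  Public:     [ ]                                         
  Role:       [Guest                                    ▼]
  Status:     [Inactive                                 ▼]
  Name:       [                                          ]
> Region:     [Asia                                     ▼]
                                                          
                                                          
                                                          
                                                          
                                                          
                                                          
                                                          
                                                          
                                                          
                                                          


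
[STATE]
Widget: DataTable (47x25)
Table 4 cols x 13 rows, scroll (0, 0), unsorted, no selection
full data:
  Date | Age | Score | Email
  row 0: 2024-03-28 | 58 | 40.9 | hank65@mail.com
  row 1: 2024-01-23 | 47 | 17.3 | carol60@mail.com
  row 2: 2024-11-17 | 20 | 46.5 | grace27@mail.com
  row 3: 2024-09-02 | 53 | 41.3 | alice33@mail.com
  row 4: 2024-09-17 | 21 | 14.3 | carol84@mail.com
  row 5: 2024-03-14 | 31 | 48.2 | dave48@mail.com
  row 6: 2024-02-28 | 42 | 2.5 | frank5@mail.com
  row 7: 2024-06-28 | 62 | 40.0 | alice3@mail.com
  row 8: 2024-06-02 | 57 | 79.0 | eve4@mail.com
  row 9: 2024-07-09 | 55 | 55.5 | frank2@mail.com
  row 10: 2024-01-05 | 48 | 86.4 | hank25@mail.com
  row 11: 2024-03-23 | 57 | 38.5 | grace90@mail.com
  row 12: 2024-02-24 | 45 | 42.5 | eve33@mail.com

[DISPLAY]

Date      │Age│Score│Email                     
──────────┼───┼─────┼────────────────          
2024-03-28│58 │40.9 │hank65@mail.com           
2024-01-23│47 │17.3 │carol60@mail.com          
2024-11-17│20 │46.5 │grace27@mail.com          
2024-09-02│53 │41.3 │alice33@mail.com          
2024-09-17│21 │14.3 │carol84@mail.com          
2024-03-14│31 │48.2 │dave48@mail.com           
2024-02-28│42 │2.5  │frank5@mail.com           
2024-06-28│62 │40.0 │alice3@mail.com           
2024-06-02│57 │79.0 │eve4@mail.com             
2024-07-09│55 │55.5 │frank2@mail.com           
2024-01-05│48 │86.4 │hank25@mail.com           
2024-03-23│57 │38.5 │grace90@mail.com          
2024-02-24│45 │42.5 │eve33@mail.com            
                                               
                                               
                                               
                                               
                                               
                                               
                                               
                                               
                                               
                                               


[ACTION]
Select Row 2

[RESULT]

Date      │Age│Score│Email                     
──────────┼───┼─────┼────────────────          
2024-03-28│58 │40.9 │hank65@mail.com           
2024-01-23│47 │17.3 │carol60@mail.com          
>024-11-17│20 │46.5 │grace27@mail.com          
2024-09-02│53 │41.3 │alice33@mail.com          
2024-09-17│21 │14.3 │carol84@mail.com          
2024-03-14│31 │48.2 │dave48@mail.com           
2024-02-28│42 │2.5  │frank5@mail.com           
2024-06-28│62 │40.0 │alice3@mail.com           
2024-06-02│57 │79.0 │eve4@mail.com             
2024-07-09│55 │55.5 │frank2@mail.com           
2024-01-05│48 │86.4 │hank25@mail.com           
2024-03-23│57 │38.5 │grace90@mail.com          
2024-02-24│45 │42.5 │eve33@mail.com            
                                               
                                               
                                               
                                               
                                               
                                               
                                               
                                               
                                               
                                               


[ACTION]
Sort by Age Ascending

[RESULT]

Date      │Ag▲│Score│Email                     
──────────┼───┼─────┼────────────────          
2024-11-17│20 │46.5 │grace27@mail.com          
2024-09-17│21 │14.3 │carol84@mail.com          
>024-03-14│31 │48.2 │dave48@mail.com           
2024-02-28│42 │2.5  │frank5@mail.com           
2024-02-24│45 │42.5 │eve33@mail.com            
2024-01-23│47 │17.3 │carol60@mail.com          
2024-01-05│48 │86.4 │hank25@mail.com           
2024-09-02│53 │41.3 │alice33@mail.com          
2024-07-09│55 │55.5 │frank2@mail.com           
2024-06-02│57 │79.0 │eve4@mail.com             
2024-03-23│57 │38.5 │grace90@mail.com          
2024-03-28│58 │40.9 │hank65@mail.com           
2024-06-28│62 │40.0 │alice3@mail.com           
                                               
                                               
                                               
                                               
                                               
                                               
                                               
                                               
                                               
                                               


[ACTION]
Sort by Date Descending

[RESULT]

Date     ▼│Age│Score│Email                     
──────────┼───┼─────┼────────────────          
2024-11-17│20 │46.5 │grace27@mail.com          
2024-09-17│21 │14.3 │carol84@mail.com          
>024-09-02│53 │41.3 │alice33@mail.com          
2024-07-09│55 │55.5 │frank2@mail.com           
2024-06-28│62 │40.0 │alice3@mail.com           
2024-06-02│57 │79.0 │eve4@mail.com             
2024-03-28│58 │40.9 │hank65@mail.com           
2024-03-23│57 │38.5 │grace90@mail.com          
2024-03-14│31 │48.2 │dave48@mail.com           
2024-02-28│42 │2.5  │frank5@mail.com           
2024-02-24│45 │42.5 │eve33@mail.com            
2024-01-23│47 │17.3 │carol60@mail.com          
2024-01-05│48 │86.4 │hank25@mail.com           
                                               
                                               
                                               
                                               
                                               
                                               
                                               
                                               
                                               
                                               


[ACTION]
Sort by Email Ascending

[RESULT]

Date      │Age│Score│Email          ▲          
──────────┼───┼─────┼────────────────          
2024-09-02│53 │41.3 │alice33@mail.com          
2024-06-28│62 │40.0 │alice3@mail.com           
>024-01-23│47 │17.3 │carol60@mail.com          
2024-09-17│21 │14.3 │carol84@mail.com          
2024-03-14│31 │48.2 │dave48@mail.com           
2024-02-24│45 │42.5 │eve33@mail.com            
2024-06-02│57 │79.0 │eve4@mail.com             
2024-07-09│55 │55.5 │frank2@mail.com           
2024-02-28│42 │2.5  │frank5@mail.com           
2024-11-17│20 │46.5 │grace27@mail.com          
2024-03-23│57 │38.5 │grace90@mail.com          
2024-01-05│48 │86.4 │hank25@mail.com           
2024-03-28│58 │40.9 │hank65@mail.com           
                                               
                                               
                                               
                                               
                                               
                                               
                                               
                                               
                                               
                                               


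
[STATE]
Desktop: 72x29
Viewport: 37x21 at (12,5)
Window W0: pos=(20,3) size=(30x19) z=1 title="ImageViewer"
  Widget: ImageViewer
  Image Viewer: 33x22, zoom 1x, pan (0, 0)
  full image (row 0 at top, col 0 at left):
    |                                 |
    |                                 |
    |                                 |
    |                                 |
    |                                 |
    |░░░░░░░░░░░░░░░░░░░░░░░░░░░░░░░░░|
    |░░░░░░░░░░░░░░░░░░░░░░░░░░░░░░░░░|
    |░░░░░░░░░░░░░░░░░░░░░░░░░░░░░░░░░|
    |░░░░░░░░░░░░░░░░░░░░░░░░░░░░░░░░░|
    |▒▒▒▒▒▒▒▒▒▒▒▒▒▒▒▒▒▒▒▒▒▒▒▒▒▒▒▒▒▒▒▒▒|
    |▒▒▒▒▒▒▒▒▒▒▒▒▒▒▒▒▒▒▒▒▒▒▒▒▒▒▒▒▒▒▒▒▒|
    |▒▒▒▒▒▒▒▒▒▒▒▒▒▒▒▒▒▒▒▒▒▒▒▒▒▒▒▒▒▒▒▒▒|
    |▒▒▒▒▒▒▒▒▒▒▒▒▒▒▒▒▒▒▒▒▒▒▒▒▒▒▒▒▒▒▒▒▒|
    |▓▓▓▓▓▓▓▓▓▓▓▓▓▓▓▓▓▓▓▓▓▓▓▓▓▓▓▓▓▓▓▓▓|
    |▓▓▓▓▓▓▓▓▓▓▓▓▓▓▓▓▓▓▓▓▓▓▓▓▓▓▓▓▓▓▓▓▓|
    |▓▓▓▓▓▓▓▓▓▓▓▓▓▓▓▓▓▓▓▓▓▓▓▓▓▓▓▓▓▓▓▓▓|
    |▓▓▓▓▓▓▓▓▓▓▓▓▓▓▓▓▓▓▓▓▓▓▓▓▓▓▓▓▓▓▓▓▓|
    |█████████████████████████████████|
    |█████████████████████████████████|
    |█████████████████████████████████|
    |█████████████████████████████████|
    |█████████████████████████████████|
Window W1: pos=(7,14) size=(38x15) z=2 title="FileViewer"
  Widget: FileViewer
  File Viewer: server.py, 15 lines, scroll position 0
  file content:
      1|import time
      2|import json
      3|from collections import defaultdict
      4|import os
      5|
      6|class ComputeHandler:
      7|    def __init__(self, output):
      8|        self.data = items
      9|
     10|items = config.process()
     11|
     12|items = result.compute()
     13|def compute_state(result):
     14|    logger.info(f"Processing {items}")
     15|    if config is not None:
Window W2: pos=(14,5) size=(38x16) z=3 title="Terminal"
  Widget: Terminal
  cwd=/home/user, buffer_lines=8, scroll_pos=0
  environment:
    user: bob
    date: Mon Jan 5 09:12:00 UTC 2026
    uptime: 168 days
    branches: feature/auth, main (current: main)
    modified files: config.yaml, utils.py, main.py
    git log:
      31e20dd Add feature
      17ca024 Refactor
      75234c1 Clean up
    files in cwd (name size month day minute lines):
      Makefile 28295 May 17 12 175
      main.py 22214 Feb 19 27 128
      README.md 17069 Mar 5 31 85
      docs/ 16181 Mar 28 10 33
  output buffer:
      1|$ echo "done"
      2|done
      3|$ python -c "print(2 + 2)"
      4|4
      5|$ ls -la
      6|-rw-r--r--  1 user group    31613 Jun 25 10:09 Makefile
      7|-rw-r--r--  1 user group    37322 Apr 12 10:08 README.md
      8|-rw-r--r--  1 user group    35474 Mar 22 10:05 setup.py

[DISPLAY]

  ┏━━━━━━━━━━━━━━━━━━━━━━━━━━━━━━━━━━
  ┃ Terminal                         
  ┠──────────────────────────────────
  ┃$ echo "done"                     
  ┃done                              
  ┃$ python -c "print(2 + 2)"        
  ┃4                                 
  ┃$ ls -la                          
  ┃-rw-r--r--  1 user group    31613 
━━┃-rw-r--r--  1 user group    37322 
eV┃-rw-r--r--  1 user group    35474 
──┃$ █                               
rt┃                                  
rt┃                                  
 c┃                                  
rt┗━━━━━━━━━━━━━━━━━━━━━━━━━━━━━━━━━━
                               ░┃━━━━
s ComputeHandler:              ░┃    
def __init__(self, output):    ░┃    
    self.data = items          ░┃    
                               ░┃    


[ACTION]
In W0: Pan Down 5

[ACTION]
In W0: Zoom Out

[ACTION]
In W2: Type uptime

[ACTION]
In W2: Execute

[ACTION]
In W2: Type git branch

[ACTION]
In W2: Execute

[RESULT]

  ┏━━━━━━━━━━━━━━━━━━━━━━━━━━━━━━━━━━
  ┃ Terminal                         
  ┠──────────────────────────────────
  ┃$ python -c "print(2 + 2)"        
  ┃4                                 
  ┃$ ls -la                          
  ┃-rw-r--r--  1 user group    31613 
  ┃-rw-r--r--  1 user group    37322 
  ┃-rw-r--r--  1 user group    35474 
━━┃$ uptime                          
eV┃ 10:00  up 168 days               
──┃$ git branch                      
rt┃  feature/auth                    
rt┃* main                            
 c┃$ █                               
rt┗━━━━━━━━━━━━━━━━━━━━━━━━━━━━━━━━━━
                               ░┃━━━━
s ComputeHandler:              ░┃    
def __init__(self, output):    ░┃    
    self.data = items          ░┃    
                               ░┃    


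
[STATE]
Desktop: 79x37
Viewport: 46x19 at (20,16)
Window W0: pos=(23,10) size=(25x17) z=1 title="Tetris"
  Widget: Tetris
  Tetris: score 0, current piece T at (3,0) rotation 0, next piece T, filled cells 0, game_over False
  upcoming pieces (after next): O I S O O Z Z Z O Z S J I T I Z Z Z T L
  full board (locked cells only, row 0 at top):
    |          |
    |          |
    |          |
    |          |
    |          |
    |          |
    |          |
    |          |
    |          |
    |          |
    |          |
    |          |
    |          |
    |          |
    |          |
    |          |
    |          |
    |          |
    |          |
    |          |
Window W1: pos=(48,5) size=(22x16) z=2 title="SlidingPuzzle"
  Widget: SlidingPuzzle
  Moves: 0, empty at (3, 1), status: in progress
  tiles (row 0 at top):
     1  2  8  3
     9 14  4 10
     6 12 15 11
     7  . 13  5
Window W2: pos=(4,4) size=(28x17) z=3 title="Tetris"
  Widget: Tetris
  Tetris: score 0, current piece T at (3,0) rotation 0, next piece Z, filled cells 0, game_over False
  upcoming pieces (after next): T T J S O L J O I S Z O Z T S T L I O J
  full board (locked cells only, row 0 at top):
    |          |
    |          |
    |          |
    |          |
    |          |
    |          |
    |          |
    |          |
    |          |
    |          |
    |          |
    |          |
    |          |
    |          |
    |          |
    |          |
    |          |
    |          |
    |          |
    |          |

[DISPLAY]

           ┃  │            ┃┃└────┴────┴────┴─
           ┃  │            ┃┃Moves: 0         
           ┃  │            ┃┃                 
           ┃  │Score:      ┃┃                 
━━━━━━━━━━━┛  │0           ┃┗━━━━━━━━━━━━━━━━━
   ┃          │            ┃                  
   ┃          │            ┃                  
   ┃          │            ┃                  
   ┃          │            ┃                  
   ┃          │            ┃                  
   ┗━━━━━━━━━━━━━━━━━━━━━━━┛                  
                                              
                                              
                                              
                                              
                                              
                                              
                                              
                                              


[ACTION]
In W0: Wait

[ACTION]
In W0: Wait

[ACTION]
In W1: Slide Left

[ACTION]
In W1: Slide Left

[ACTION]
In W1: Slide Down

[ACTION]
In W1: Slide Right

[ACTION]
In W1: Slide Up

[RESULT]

           ┃  │            ┃┃└────┴────┴────┴─
           ┃  │            ┃┃Moves: 5         
           ┃  │            ┃┃                 
           ┃  │Score:      ┃┃                 
━━━━━━━━━━━┛  │0           ┃┗━━━━━━━━━━━━━━━━━
   ┃          │            ┃                  
   ┃          │            ┃                  
   ┃          │            ┃                  
   ┃          │            ┃                  
   ┃          │            ┃                  
   ┗━━━━━━━━━━━━━━━━━━━━━━━┛                  
                                              
                                              
                                              
                                              
                                              
                                              
                                              
                                              


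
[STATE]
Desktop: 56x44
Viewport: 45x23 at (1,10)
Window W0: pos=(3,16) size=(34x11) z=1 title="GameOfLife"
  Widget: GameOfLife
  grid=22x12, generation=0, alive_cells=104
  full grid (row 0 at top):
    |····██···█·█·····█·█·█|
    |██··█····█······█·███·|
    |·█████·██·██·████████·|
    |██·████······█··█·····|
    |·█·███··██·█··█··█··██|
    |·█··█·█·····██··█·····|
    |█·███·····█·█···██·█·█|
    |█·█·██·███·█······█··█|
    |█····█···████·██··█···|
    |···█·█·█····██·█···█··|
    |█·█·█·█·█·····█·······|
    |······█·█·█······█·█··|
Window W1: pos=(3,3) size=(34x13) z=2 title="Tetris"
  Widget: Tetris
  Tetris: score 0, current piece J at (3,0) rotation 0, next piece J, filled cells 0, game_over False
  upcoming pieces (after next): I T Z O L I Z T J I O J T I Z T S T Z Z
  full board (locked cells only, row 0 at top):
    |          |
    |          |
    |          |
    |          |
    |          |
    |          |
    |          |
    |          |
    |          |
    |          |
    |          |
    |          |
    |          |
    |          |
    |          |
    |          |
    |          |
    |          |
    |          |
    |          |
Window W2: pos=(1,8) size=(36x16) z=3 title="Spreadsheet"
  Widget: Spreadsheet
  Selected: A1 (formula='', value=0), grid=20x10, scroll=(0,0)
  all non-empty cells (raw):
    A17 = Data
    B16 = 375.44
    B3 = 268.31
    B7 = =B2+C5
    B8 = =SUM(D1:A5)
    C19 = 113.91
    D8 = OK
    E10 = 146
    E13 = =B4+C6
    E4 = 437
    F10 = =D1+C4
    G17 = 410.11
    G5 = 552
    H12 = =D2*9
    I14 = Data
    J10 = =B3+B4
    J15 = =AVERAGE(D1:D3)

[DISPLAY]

┠──────────────────────────────────┨         
┃A1:                               ┃         
┃       A       B       C       D  ┃         
┃----------------------------------┃         
┃  1      [0]       0       0      ┃         
┃  2        0       0       0      ┃         
┃  3        0  268.31       0      ┃         
┃  4        0       0       0      ┃         
┃  5        0       0       0      ┃         
┃  6        0       0       0      ┃         
┃  7        0       0       0      ┃         
┃  8        0  268.31       0OK    ┃         
┃  9        0       0       0      ┃         
┗━━━━━━━━━━━━━━━━━━━━━━━━━━━━━━━━━━┛         
  ┃█·█·██·███·█······█··█          ┃         
  ┃█····█···████·██··█···          ┃         
  ┗━━━━━━━━━━━━━━━━━━━━━━━━━━━━━━━━┛         
                                             
                                             
                                             
                                             
                                             
                                             


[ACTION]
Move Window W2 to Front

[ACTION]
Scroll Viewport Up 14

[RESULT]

                                             
                                             
                                             
  ┏━━━━━━━━━━━━━━━━━━━━━━━━━━━━━━━━┓         
  ┃ Tetris                         ┃         
  ┠────────────────────────────────┨         
  ┃          │Next:                ┃         
  ┃          │█                    ┃         
┏━━━━━━━━━━━━━━━━━━━━━━━━━━━━━━━━━━┓         
┃ Spreadsheet                      ┃         
┠──────────────────────────────────┨         
┃A1:                               ┃         
┃       A       B       C       D  ┃         
┃----------------------------------┃         
┃  1      [0]       0       0      ┃         
┃  2        0       0       0      ┃         
┃  3        0  268.31       0      ┃         
┃  4        0       0       0      ┃         
┃  5        0       0       0      ┃         
┃  6        0       0       0      ┃         
┃  7        0       0       0      ┃         
┃  8        0  268.31       0OK    ┃         
┃  9        0       0       0      ┃         


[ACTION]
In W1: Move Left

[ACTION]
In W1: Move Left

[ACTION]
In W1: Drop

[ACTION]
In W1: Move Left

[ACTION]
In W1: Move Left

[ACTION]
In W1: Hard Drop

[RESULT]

                                             
                                             
                                             
  ┏━━━━━━━━━━━━━━━━━━━━━━━━━━━━━━━━┓         
  ┃ Tetris                         ┃         
  ┠────────────────────────────────┨         
  ┃          │Next:                ┃         
  ┃          │████                 ┃         
┏━━━━━━━━━━━━━━━━━━━━━━━━━━━━━━━━━━┓         
┃ Spreadsheet                      ┃         
┠──────────────────────────────────┨         
┃A1:                               ┃         
┃       A       B       C       D  ┃         
┃----------------------------------┃         
┃  1      [0]       0       0      ┃         
┃  2        0       0       0      ┃         
┃  3        0  268.31       0      ┃         
┃  4        0       0       0      ┃         
┃  5        0       0       0      ┃         
┃  6        0       0       0      ┃         
┃  7        0       0       0      ┃         
┃  8        0  268.31       0OK    ┃         
┃  9        0       0       0      ┃         


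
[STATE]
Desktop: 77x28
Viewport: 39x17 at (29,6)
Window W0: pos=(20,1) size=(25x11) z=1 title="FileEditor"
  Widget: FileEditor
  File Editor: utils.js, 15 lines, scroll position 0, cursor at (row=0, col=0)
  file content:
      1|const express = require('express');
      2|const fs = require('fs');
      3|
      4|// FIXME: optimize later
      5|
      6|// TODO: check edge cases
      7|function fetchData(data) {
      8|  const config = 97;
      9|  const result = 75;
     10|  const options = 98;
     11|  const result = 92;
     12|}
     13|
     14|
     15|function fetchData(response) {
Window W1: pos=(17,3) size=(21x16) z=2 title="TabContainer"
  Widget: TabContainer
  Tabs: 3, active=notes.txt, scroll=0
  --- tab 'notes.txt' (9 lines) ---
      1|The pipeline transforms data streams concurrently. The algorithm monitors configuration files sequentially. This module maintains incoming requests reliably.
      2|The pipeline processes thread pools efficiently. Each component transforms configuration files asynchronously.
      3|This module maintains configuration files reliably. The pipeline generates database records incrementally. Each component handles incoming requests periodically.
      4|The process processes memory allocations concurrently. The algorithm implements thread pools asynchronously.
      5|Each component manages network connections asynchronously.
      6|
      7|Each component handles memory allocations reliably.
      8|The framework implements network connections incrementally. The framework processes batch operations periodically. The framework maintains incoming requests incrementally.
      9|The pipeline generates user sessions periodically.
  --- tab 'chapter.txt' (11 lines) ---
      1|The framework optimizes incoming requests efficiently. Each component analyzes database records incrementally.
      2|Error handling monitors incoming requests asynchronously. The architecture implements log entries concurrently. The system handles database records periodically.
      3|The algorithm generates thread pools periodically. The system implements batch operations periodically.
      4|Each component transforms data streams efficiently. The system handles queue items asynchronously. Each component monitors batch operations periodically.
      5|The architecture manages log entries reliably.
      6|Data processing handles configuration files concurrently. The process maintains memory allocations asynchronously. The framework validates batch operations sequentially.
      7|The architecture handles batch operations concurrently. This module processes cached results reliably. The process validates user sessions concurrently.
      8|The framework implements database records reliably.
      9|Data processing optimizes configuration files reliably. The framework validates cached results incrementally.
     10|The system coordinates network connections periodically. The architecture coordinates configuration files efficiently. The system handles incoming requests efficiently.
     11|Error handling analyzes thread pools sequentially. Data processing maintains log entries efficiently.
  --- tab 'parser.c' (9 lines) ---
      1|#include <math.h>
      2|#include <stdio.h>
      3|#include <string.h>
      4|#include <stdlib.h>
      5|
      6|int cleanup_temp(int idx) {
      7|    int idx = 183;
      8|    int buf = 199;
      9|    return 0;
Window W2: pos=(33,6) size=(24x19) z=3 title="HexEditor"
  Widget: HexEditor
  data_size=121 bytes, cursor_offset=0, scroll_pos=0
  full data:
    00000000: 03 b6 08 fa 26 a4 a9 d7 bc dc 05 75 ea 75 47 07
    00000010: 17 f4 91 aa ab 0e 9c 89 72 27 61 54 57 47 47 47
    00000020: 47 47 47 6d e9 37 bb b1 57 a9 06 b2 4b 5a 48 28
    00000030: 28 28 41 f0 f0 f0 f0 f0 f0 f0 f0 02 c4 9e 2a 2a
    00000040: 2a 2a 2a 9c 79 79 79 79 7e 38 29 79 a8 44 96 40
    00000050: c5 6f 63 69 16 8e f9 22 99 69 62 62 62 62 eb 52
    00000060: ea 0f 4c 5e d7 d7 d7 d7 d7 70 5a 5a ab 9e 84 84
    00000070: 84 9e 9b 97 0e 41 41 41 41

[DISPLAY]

│ ch┏━━━━━━━━━━━━━━━━━━━━━━┓           
────┃ HexEditor            ┃           
e tr┠──────────────────────┨           
e pr┃00000000  03 b6 08 fa ┃           
 mai┃00000010  17 f4 91 aa ┃           
 pro┃00000020  47 47 47 6d ┃           
ent ┃00000030  28 28 41 f0 ┃           
    ┃00000040  2a 2a 2a 9c ┃           
ent ┃00000050  c5 6f 63 69 ┃           
rk i┃00000060  ea 0f 4c 5e ┃           
e ge┃00000070  84 9e 9b 97 ┃           
    ┃                      ┃           
━━━━┃                      ┃           
    ┃                      ┃           
    ┃                      ┃           
    ┃                      ┃           
    ┃                      ┃           


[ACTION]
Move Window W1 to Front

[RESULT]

│ chapte┃━━━━━━━━━━━━━━━━━━┓           
────────┃Editor            ┃           
e transf┃──────────────────┨           
e proces┃0000  03 b6 08 fa ┃           
 maintai┃0010  17 f4 91 aa ┃           
 process┃0020  47 47 47 6d ┃           
ent mana┃0030  28 28 41 f0 ┃           
        ┃0040  2a 2a 2a 9c ┃           
ent hand┃0050  c5 6f 63 69 ┃           
rk imple┃0060  ea 0f 4c 5e ┃           
e genera┃0070  84 9e 9b 97 ┃           
        ┃                  ┃           
━━━━━━━━┛                  ┃           
    ┃                      ┃           
    ┃                      ┃           
    ┃                      ┃           
    ┃                      ┃           


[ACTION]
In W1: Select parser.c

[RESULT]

│ chapte┃━━━━━━━━━━━━━━━━━━┓           
────────┃Editor            ┃           
ath.h>  ┃──────────────────┨           
tdio.h> ┃0000  03 b6 08 fa ┃           
tring.h>┃0010  17 f4 91 aa ┃           
tdlib.h>┃0020  47 47 47 6d ┃           
        ┃0030  28 28 41 f0 ┃           
_temp(in┃0040  2a 2a 2a 9c ┃           
 = 183; ┃0050  c5 6f 63 69 ┃           
 = 199; ┃0060  ea 0f 4c 5e ┃           
0;      ┃0070  84 9e 9b 97 ┃           
        ┃                  ┃           
━━━━━━━━┛                  ┃           
    ┃                      ┃           
    ┃                      ┃           
    ┃                      ┃           
    ┃                      ┃           


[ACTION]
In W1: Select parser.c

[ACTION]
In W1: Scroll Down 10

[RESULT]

│ chapte┃━━━━━━━━━━━━━━━━━━┓           
────────┃Editor            ┃           
0;      ┃──────────────────┨           
        ┃0000  03 b6 08 fa ┃           
        ┃0010  17 f4 91 aa ┃           
        ┃0020  47 47 47 6d ┃           
        ┃0030  28 28 41 f0 ┃           
        ┃0040  2a 2a 2a 9c ┃           
        ┃0050  c5 6f 63 69 ┃           
        ┃0060  ea 0f 4c 5e ┃           
        ┃0070  84 9e 9b 97 ┃           
        ┃                  ┃           
━━━━━━━━┛                  ┃           
    ┃                      ┃           
    ┃                      ┃           
    ┃                      ┃           
    ┃                      ┃           


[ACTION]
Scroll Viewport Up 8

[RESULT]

                                       
━━━━━━━━━━━━━━━┓                       
tor            ┃                       
━━━━━━━━┓──────┨                       
er      ┃equir▲┃                       
────────┨e('fs█┃                       
│ chapte┃━━━━━━━━━━━━━━━━━━┓           
────────┃Editor            ┃           
0;      ┃──────────────────┨           
        ┃0000  03 b6 08 fa ┃           
        ┃0010  17 f4 91 aa ┃           
        ┃0020  47 47 47 6d ┃           
        ┃0030  28 28 41 f0 ┃           
        ┃0040  2a 2a 2a 9c ┃           
        ┃0050  c5 6f 63 69 ┃           
        ┃0060  ea 0f 4c 5e ┃           
        ┃0070  84 9e 9b 97 ┃           


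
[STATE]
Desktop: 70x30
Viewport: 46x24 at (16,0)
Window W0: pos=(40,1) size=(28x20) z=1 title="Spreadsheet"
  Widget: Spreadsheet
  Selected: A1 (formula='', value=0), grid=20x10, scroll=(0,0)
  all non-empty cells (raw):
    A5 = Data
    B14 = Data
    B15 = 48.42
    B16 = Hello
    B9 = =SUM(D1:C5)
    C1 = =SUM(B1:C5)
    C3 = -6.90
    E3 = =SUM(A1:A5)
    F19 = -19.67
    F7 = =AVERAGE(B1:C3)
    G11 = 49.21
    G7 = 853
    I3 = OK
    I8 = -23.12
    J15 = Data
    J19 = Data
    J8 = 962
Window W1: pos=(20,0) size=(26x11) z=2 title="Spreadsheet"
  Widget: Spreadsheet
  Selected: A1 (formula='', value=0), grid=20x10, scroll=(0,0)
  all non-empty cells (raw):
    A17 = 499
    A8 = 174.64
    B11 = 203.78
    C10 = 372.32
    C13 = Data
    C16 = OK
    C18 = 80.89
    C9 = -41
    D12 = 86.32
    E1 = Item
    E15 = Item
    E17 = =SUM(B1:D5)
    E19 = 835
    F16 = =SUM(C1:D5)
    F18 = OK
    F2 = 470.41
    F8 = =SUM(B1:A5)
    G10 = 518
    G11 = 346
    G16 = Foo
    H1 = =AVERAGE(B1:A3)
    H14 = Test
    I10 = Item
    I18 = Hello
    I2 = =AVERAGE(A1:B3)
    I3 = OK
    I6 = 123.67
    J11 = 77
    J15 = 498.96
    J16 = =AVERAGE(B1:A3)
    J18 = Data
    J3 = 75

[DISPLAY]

    ┏━━━━━━━━━━━━━━━━━━━━━━━━┓                
    ┃ Spreadsheet            ┃━━━━━━━━━━━━━━━━
    ┠────────────────────────┨adsheet         
    ┃A1:                     ┃────────────────
    ┃       A       B       C┃                
    ┃------------------------┃  A       B     
    ┃  1      [0]       0    ┃----------------
    ┃  2        0       0    ┃    [0]       0#
    ┃  3        0       0    ┃      0       0 
    ┃  4        0       0    ┃      0       0 
    ┗━━━━━━━━━━━━━━━━━━━━━━━━┛      0       0 
                        ┃  5 Data           0 
                        ┃  6        0       0 
                        ┃  7        0       0 
                        ┃  8        0       0 
                        ┃  9        0#CIRC!   
                        ┃ 10        0       0 
                        ┃ 11        0       0 
                        ┃ 12        0       0 
                        ┃ 13        0       0 
                        ┗━━━━━━━━━━━━━━━━━━━━━
                                              
                                              
                                              


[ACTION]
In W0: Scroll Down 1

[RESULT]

    ┏━━━━━━━━━━━━━━━━━━━━━━━━┓                
    ┃ Spreadsheet            ┃━━━━━━━━━━━━━━━━
    ┠────────────────────────┨adsheet         
    ┃A1:                     ┃────────────────
    ┃       A       B       C┃                
    ┃------------------------┃  A       B     
    ┃  1      [0]       0    ┃----------------
    ┃  2        0       0    ┃      0       0 
    ┃  3        0       0    ┃      0       0 
    ┃  4        0       0    ┃      0       0 
    ┗━━━━━━━━━━━━━━━━━━━━━━━━┛ata           0 
                        ┃  6        0       0 
                        ┃  7        0       0 
                        ┃  8        0       0 
                        ┃  9        0#CIRC!   
                        ┃ 10        0       0 
                        ┃ 11        0       0 
                        ┃ 12        0       0 
                        ┃ 13        0       0 
                        ┃ 14        0Data     
                        ┗━━━━━━━━━━━━━━━━━━━━━
                                              
                                              
                                              


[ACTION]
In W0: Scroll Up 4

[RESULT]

    ┏━━━━━━━━━━━━━━━━━━━━━━━━┓                
    ┃ Spreadsheet            ┃━━━━━━━━━━━━━━━━
    ┠────────────────────────┨adsheet         
    ┃A1:                     ┃────────────────
    ┃       A       B       C┃                
    ┃------------------------┃  A       B     
    ┃  1      [0]       0    ┃----------------
    ┃  2        0       0    ┃    [0]       0#
    ┃  3        0       0    ┃      0       0 
    ┃  4        0       0    ┃      0       0 
    ┗━━━━━━━━━━━━━━━━━━━━━━━━┛      0       0 
                        ┃  5 Data           0 
                        ┃  6        0       0 
                        ┃  7        0       0 
                        ┃  8        0       0 
                        ┃  9        0#CIRC!   
                        ┃ 10        0       0 
                        ┃ 11        0       0 
                        ┃ 12        0       0 
                        ┃ 13        0       0 
                        ┗━━━━━━━━━━━━━━━━━━━━━
                                              
                                              
                                              


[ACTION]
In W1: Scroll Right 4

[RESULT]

    ┏━━━━━━━━━━━━━━━━━━━━━━━━┓                
    ┃ Spreadsheet            ┃━━━━━━━━━━━━━━━━
    ┠────────────────────────┨adsheet         
    ┃A1:                     ┃────────────────
    ┃       E       F       G┃                
    ┃------------------------┃  A       B     
    ┃  1 Item           0    ┃----------------
    ┃  2        0  470.41    ┃    [0]       0#
    ┃  3        0       0    ┃      0       0 
    ┃  4        0       0    ┃      0       0 
    ┗━━━━━━━━━━━━━━━━━━━━━━━━┛      0       0 
                        ┃  5 Data           0 
                        ┃  6        0       0 
                        ┃  7        0       0 
                        ┃  8        0       0 
                        ┃  9        0#CIRC!   
                        ┃ 10        0       0 
                        ┃ 11        0       0 
                        ┃ 12        0       0 
                        ┃ 13        0       0 
                        ┗━━━━━━━━━━━━━━━━━━━━━
                                              
                                              
                                              


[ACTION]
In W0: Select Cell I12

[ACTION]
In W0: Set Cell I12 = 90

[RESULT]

    ┏━━━━━━━━━━━━━━━━━━━━━━━━┓                
    ┃ Spreadsheet            ┃━━━━━━━━━━━━━━━━
    ┠────────────────────────┨adsheet         
    ┃A1:                     ┃────────────────
    ┃       E       F       G┃90              
    ┃------------------------┃  A       B     
    ┃  1 Item           0    ┃----------------
    ┃  2        0  470.41    ┃      0       0#
    ┃  3        0       0    ┃      0       0 
    ┃  4        0       0    ┃      0       0 
    ┗━━━━━━━━━━━━━━━━━━━━━━━━┛      0       0 
                        ┃  5 Data           0 
                        ┃  6        0       0 
                        ┃  7        0       0 
                        ┃  8        0       0 
                        ┃  9        0#CIRC!   
                        ┃ 10        0       0 
                        ┃ 11        0       0 
                        ┃ 12        0       0 
                        ┃ 13        0       0 
                        ┗━━━━━━━━━━━━━━━━━━━━━
                                              
                                              
                                              
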